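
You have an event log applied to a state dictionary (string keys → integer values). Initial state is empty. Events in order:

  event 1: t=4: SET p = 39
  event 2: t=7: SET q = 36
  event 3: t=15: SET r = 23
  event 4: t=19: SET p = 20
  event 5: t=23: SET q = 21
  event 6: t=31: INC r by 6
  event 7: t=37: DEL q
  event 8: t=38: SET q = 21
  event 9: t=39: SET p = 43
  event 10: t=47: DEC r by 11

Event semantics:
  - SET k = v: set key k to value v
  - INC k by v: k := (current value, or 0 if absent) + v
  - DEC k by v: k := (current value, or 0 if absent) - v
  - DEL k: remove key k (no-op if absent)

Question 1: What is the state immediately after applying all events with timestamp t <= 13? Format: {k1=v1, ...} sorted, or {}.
Apply events with t <= 13 (2 events):
  after event 1 (t=4: SET p = 39): {p=39}
  after event 2 (t=7: SET q = 36): {p=39, q=36}

Answer: {p=39, q=36}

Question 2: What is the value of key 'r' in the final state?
Track key 'r' through all 10 events:
  event 1 (t=4: SET p = 39): r unchanged
  event 2 (t=7: SET q = 36): r unchanged
  event 3 (t=15: SET r = 23): r (absent) -> 23
  event 4 (t=19: SET p = 20): r unchanged
  event 5 (t=23: SET q = 21): r unchanged
  event 6 (t=31: INC r by 6): r 23 -> 29
  event 7 (t=37: DEL q): r unchanged
  event 8 (t=38: SET q = 21): r unchanged
  event 9 (t=39: SET p = 43): r unchanged
  event 10 (t=47: DEC r by 11): r 29 -> 18
Final: r = 18

Answer: 18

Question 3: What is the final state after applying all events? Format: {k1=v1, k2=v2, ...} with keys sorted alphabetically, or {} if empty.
Answer: {p=43, q=21, r=18}

Derivation:
  after event 1 (t=4: SET p = 39): {p=39}
  after event 2 (t=7: SET q = 36): {p=39, q=36}
  after event 3 (t=15: SET r = 23): {p=39, q=36, r=23}
  after event 4 (t=19: SET p = 20): {p=20, q=36, r=23}
  after event 5 (t=23: SET q = 21): {p=20, q=21, r=23}
  after event 6 (t=31: INC r by 6): {p=20, q=21, r=29}
  after event 7 (t=37: DEL q): {p=20, r=29}
  after event 8 (t=38: SET q = 21): {p=20, q=21, r=29}
  after event 9 (t=39: SET p = 43): {p=43, q=21, r=29}
  after event 10 (t=47: DEC r by 11): {p=43, q=21, r=18}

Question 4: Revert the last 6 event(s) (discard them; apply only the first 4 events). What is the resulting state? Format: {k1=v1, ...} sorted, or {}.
Keep first 4 events (discard last 6):
  after event 1 (t=4: SET p = 39): {p=39}
  after event 2 (t=7: SET q = 36): {p=39, q=36}
  after event 3 (t=15: SET r = 23): {p=39, q=36, r=23}
  after event 4 (t=19: SET p = 20): {p=20, q=36, r=23}

Answer: {p=20, q=36, r=23}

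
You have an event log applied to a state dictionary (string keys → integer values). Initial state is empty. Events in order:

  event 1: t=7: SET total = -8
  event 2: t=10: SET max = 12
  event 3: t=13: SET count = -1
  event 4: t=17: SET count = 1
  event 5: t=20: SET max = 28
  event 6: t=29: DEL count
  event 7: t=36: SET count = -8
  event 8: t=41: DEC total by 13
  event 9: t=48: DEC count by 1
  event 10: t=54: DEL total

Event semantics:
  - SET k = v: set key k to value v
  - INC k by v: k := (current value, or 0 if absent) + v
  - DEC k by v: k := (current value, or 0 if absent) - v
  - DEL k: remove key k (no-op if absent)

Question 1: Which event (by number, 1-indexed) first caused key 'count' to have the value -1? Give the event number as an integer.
Answer: 3

Derivation:
Looking for first event where count becomes -1:
  event 3: count (absent) -> -1  <-- first match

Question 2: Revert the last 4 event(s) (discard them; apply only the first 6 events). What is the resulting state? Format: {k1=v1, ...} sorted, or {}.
Keep first 6 events (discard last 4):
  after event 1 (t=7: SET total = -8): {total=-8}
  after event 2 (t=10: SET max = 12): {max=12, total=-8}
  after event 3 (t=13: SET count = -1): {count=-1, max=12, total=-8}
  after event 4 (t=17: SET count = 1): {count=1, max=12, total=-8}
  after event 5 (t=20: SET max = 28): {count=1, max=28, total=-8}
  after event 6 (t=29: DEL count): {max=28, total=-8}

Answer: {max=28, total=-8}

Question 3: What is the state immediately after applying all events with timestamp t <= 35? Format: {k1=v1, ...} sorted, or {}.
Answer: {max=28, total=-8}

Derivation:
Apply events with t <= 35 (6 events):
  after event 1 (t=7: SET total = -8): {total=-8}
  after event 2 (t=10: SET max = 12): {max=12, total=-8}
  after event 3 (t=13: SET count = -1): {count=-1, max=12, total=-8}
  after event 4 (t=17: SET count = 1): {count=1, max=12, total=-8}
  after event 5 (t=20: SET max = 28): {count=1, max=28, total=-8}
  after event 6 (t=29: DEL count): {max=28, total=-8}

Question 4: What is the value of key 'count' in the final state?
Track key 'count' through all 10 events:
  event 1 (t=7: SET total = -8): count unchanged
  event 2 (t=10: SET max = 12): count unchanged
  event 3 (t=13: SET count = -1): count (absent) -> -1
  event 4 (t=17: SET count = 1): count -1 -> 1
  event 5 (t=20: SET max = 28): count unchanged
  event 6 (t=29: DEL count): count 1 -> (absent)
  event 7 (t=36: SET count = -8): count (absent) -> -8
  event 8 (t=41: DEC total by 13): count unchanged
  event 9 (t=48: DEC count by 1): count -8 -> -9
  event 10 (t=54: DEL total): count unchanged
Final: count = -9

Answer: -9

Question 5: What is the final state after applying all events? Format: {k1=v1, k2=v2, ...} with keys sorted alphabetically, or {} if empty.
Answer: {count=-9, max=28}

Derivation:
  after event 1 (t=7: SET total = -8): {total=-8}
  after event 2 (t=10: SET max = 12): {max=12, total=-8}
  after event 3 (t=13: SET count = -1): {count=-1, max=12, total=-8}
  after event 4 (t=17: SET count = 1): {count=1, max=12, total=-8}
  after event 5 (t=20: SET max = 28): {count=1, max=28, total=-8}
  after event 6 (t=29: DEL count): {max=28, total=-8}
  after event 7 (t=36: SET count = -8): {count=-8, max=28, total=-8}
  after event 8 (t=41: DEC total by 13): {count=-8, max=28, total=-21}
  after event 9 (t=48: DEC count by 1): {count=-9, max=28, total=-21}
  after event 10 (t=54: DEL total): {count=-9, max=28}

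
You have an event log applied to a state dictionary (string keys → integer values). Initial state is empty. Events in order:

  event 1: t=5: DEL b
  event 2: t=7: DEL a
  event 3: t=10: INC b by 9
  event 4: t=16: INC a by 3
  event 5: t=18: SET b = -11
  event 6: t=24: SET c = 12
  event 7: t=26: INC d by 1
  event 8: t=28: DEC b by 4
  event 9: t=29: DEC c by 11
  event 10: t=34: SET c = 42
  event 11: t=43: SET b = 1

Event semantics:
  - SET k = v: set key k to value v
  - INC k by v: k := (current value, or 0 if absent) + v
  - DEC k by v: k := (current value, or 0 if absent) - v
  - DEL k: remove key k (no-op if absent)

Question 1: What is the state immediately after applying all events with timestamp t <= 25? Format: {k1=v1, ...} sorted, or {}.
Apply events with t <= 25 (6 events):
  after event 1 (t=5: DEL b): {}
  after event 2 (t=7: DEL a): {}
  after event 3 (t=10: INC b by 9): {b=9}
  after event 4 (t=16: INC a by 3): {a=3, b=9}
  after event 5 (t=18: SET b = -11): {a=3, b=-11}
  after event 6 (t=24: SET c = 12): {a=3, b=-11, c=12}

Answer: {a=3, b=-11, c=12}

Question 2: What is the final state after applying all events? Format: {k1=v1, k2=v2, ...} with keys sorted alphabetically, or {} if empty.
Answer: {a=3, b=1, c=42, d=1}

Derivation:
  after event 1 (t=5: DEL b): {}
  after event 2 (t=7: DEL a): {}
  after event 3 (t=10: INC b by 9): {b=9}
  after event 4 (t=16: INC a by 3): {a=3, b=9}
  after event 5 (t=18: SET b = -11): {a=3, b=-11}
  after event 6 (t=24: SET c = 12): {a=3, b=-11, c=12}
  after event 7 (t=26: INC d by 1): {a=3, b=-11, c=12, d=1}
  after event 8 (t=28: DEC b by 4): {a=3, b=-15, c=12, d=1}
  after event 9 (t=29: DEC c by 11): {a=3, b=-15, c=1, d=1}
  after event 10 (t=34: SET c = 42): {a=3, b=-15, c=42, d=1}
  after event 11 (t=43: SET b = 1): {a=3, b=1, c=42, d=1}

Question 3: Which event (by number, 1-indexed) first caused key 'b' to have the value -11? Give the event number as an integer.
Looking for first event where b becomes -11:
  event 3: b = 9
  event 4: b = 9
  event 5: b 9 -> -11  <-- first match

Answer: 5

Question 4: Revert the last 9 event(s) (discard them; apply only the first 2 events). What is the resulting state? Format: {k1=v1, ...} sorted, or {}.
Keep first 2 events (discard last 9):
  after event 1 (t=5: DEL b): {}
  after event 2 (t=7: DEL a): {}

Answer: {}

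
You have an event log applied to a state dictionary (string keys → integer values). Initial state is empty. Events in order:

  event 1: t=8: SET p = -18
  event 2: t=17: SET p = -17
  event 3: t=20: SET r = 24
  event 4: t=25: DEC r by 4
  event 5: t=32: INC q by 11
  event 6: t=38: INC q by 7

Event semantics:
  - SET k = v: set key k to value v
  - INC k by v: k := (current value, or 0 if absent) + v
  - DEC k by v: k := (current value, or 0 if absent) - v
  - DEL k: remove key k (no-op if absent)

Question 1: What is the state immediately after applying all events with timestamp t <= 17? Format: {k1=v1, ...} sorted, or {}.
Answer: {p=-17}

Derivation:
Apply events with t <= 17 (2 events):
  after event 1 (t=8: SET p = -18): {p=-18}
  after event 2 (t=17: SET p = -17): {p=-17}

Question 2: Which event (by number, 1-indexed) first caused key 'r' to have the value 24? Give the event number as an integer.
Looking for first event where r becomes 24:
  event 3: r (absent) -> 24  <-- first match

Answer: 3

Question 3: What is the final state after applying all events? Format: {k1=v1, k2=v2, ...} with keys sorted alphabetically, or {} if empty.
Answer: {p=-17, q=18, r=20}

Derivation:
  after event 1 (t=8: SET p = -18): {p=-18}
  after event 2 (t=17: SET p = -17): {p=-17}
  after event 3 (t=20: SET r = 24): {p=-17, r=24}
  after event 4 (t=25: DEC r by 4): {p=-17, r=20}
  after event 5 (t=32: INC q by 11): {p=-17, q=11, r=20}
  after event 6 (t=38: INC q by 7): {p=-17, q=18, r=20}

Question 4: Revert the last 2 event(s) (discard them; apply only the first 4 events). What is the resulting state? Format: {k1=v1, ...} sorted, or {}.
Answer: {p=-17, r=20}

Derivation:
Keep first 4 events (discard last 2):
  after event 1 (t=8: SET p = -18): {p=-18}
  after event 2 (t=17: SET p = -17): {p=-17}
  after event 3 (t=20: SET r = 24): {p=-17, r=24}
  after event 4 (t=25: DEC r by 4): {p=-17, r=20}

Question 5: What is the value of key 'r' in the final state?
Answer: 20

Derivation:
Track key 'r' through all 6 events:
  event 1 (t=8: SET p = -18): r unchanged
  event 2 (t=17: SET p = -17): r unchanged
  event 3 (t=20: SET r = 24): r (absent) -> 24
  event 4 (t=25: DEC r by 4): r 24 -> 20
  event 5 (t=32: INC q by 11): r unchanged
  event 6 (t=38: INC q by 7): r unchanged
Final: r = 20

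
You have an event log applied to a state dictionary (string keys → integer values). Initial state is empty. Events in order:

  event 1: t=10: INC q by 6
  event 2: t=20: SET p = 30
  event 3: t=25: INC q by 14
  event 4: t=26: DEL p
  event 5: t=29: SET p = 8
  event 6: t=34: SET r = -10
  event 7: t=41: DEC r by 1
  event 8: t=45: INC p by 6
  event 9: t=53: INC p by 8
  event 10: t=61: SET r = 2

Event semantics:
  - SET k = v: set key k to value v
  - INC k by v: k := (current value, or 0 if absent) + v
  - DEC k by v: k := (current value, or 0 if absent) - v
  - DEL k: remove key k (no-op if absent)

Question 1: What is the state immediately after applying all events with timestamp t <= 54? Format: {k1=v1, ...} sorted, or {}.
Answer: {p=22, q=20, r=-11}

Derivation:
Apply events with t <= 54 (9 events):
  after event 1 (t=10: INC q by 6): {q=6}
  after event 2 (t=20: SET p = 30): {p=30, q=6}
  after event 3 (t=25: INC q by 14): {p=30, q=20}
  after event 4 (t=26: DEL p): {q=20}
  after event 5 (t=29: SET p = 8): {p=8, q=20}
  after event 6 (t=34: SET r = -10): {p=8, q=20, r=-10}
  after event 7 (t=41: DEC r by 1): {p=8, q=20, r=-11}
  after event 8 (t=45: INC p by 6): {p=14, q=20, r=-11}
  after event 9 (t=53: INC p by 8): {p=22, q=20, r=-11}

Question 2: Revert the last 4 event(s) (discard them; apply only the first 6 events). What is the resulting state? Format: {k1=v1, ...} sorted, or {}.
Keep first 6 events (discard last 4):
  after event 1 (t=10: INC q by 6): {q=6}
  after event 2 (t=20: SET p = 30): {p=30, q=6}
  after event 3 (t=25: INC q by 14): {p=30, q=20}
  after event 4 (t=26: DEL p): {q=20}
  after event 5 (t=29: SET p = 8): {p=8, q=20}
  after event 6 (t=34: SET r = -10): {p=8, q=20, r=-10}

Answer: {p=8, q=20, r=-10}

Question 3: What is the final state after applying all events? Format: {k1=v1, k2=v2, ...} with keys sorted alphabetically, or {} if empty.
Answer: {p=22, q=20, r=2}

Derivation:
  after event 1 (t=10: INC q by 6): {q=6}
  after event 2 (t=20: SET p = 30): {p=30, q=6}
  after event 3 (t=25: INC q by 14): {p=30, q=20}
  after event 4 (t=26: DEL p): {q=20}
  after event 5 (t=29: SET p = 8): {p=8, q=20}
  after event 6 (t=34: SET r = -10): {p=8, q=20, r=-10}
  after event 7 (t=41: DEC r by 1): {p=8, q=20, r=-11}
  after event 8 (t=45: INC p by 6): {p=14, q=20, r=-11}
  after event 9 (t=53: INC p by 8): {p=22, q=20, r=-11}
  after event 10 (t=61: SET r = 2): {p=22, q=20, r=2}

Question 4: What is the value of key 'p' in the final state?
Track key 'p' through all 10 events:
  event 1 (t=10: INC q by 6): p unchanged
  event 2 (t=20: SET p = 30): p (absent) -> 30
  event 3 (t=25: INC q by 14): p unchanged
  event 4 (t=26: DEL p): p 30 -> (absent)
  event 5 (t=29: SET p = 8): p (absent) -> 8
  event 6 (t=34: SET r = -10): p unchanged
  event 7 (t=41: DEC r by 1): p unchanged
  event 8 (t=45: INC p by 6): p 8 -> 14
  event 9 (t=53: INC p by 8): p 14 -> 22
  event 10 (t=61: SET r = 2): p unchanged
Final: p = 22

Answer: 22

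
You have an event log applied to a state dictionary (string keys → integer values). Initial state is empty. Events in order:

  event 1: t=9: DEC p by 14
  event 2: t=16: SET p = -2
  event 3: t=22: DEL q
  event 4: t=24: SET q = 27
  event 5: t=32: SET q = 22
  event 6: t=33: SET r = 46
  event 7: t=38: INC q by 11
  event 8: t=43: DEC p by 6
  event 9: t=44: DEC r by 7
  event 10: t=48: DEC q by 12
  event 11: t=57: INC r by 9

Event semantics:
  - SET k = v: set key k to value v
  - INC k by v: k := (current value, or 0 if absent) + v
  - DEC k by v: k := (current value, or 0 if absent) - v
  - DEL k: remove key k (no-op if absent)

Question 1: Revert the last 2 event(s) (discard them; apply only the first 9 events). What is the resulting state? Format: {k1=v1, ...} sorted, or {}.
Keep first 9 events (discard last 2):
  after event 1 (t=9: DEC p by 14): {p=-14}
  after event 2 (t=16: SET p = -2): {p=-2}
  after event 3 (t=22: DEL q): {p=-2}
  after event 4 (t=24: SET q = 27): {p=-2, q=27}
  after event 5 (t=32: SET q = 22): {p=-2, q=22}
  after event 6 (t=33: SET r = 46): {p=-2, q=22, r=46}
  after event 7 (t=38: INC q by 11): {p=-2, q=33, r=46}
  after event 8 (t=43: DEC p by 6): {p=-8, q=33, r=46}
  after event 9 (t=44: DEC r by 7): {p=-8, q=33, r=39}

Answer: {p=-8, q=33, r=39}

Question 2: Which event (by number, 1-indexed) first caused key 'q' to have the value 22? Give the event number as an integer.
Looking for first event where q becomes 22:
  event 4: q = 27
  event 5: q 27 -> 22  <-- first match

Answer: 5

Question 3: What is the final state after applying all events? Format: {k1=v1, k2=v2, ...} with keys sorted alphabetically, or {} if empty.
Answer: {p=-8, q=21, r=48}

Derivation:
  after event 1 (t=9: DEC p by 14): {p=-14}
  after event 2 (t=16: SET p = -2): {p=-2}
  after event 3 (t=22: DEL q): {p=-2}
  after event 4 (t=24: SET q = 27): {p=-2, q=27}
  after event 5 (t=32: SET q = 22): {p=-2, q=22}
  after event 6 (t=33: SET r = 46): {p=-2, q=22, r=46}
  after event 7 (t=38: INC q by 11): {p=-2, q=33, r=46}
  after event 8 (t=43: DEC p by 6): {p=-8, q=33, r=46}
  after event 9 (t=44: DEC r by 7): {p=-8, q=33, r=39}
  after event 10 (t=48: DEC q by 12): {p=-8, q=21, r=39}
  after event 11 (t=57: INC r by 9): {p=-8, q=21, r=48}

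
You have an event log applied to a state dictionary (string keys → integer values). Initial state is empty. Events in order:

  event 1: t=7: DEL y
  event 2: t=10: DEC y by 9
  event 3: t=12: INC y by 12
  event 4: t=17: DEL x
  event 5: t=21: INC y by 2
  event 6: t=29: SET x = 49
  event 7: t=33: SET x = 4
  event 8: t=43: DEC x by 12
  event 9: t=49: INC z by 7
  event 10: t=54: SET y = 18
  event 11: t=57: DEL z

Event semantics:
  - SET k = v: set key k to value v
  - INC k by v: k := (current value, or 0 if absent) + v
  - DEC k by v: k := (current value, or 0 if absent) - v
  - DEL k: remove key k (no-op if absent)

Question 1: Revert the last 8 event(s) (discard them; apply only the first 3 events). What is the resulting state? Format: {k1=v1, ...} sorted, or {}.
Answer: {y=3}

Derivation:
Keep first 3 events (discard last 8):
  after event 1 (t=7: DEL y): {}
  after event 2 (t=10: DEC y by 9): {y=-9}
  after event 3 (t=12: INC y by 12): {y=3}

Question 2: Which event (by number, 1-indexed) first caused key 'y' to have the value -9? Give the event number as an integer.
Looking for first event where y becomes -9:
  event 2: y (absent) -> -9  <-- first match

Answer: 2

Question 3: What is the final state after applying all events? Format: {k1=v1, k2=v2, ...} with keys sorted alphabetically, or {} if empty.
  after event 1 (t=7: DEL y): {}
  after event 2 (t=10: DEC y by 9): {y=-9}
  after event 3 (t=12: INC y by 12): {y=3}
  after event 4 (t=17: DEL x): {y=3}
  after event 5 (t=21: INC y by 2): {y=5}
  after event 6 (t=29: SET x = 49): {x=49, y=5}
  after event 7 (t=33: SET x = 4): {x=4, y=5}
  after event 8 (t=43: DEC x by 12): {x=-8, y=5}
  after event 9 (t=49: INC z by 7): {x=-8, y=5, z=7}
  after event 10 (t=54: SET y = 18): {x=-8, y=18, z=7}
  after event 11 (t=57: DEL z): {x=-8, y=18}

Answer: {x=-8, y=18}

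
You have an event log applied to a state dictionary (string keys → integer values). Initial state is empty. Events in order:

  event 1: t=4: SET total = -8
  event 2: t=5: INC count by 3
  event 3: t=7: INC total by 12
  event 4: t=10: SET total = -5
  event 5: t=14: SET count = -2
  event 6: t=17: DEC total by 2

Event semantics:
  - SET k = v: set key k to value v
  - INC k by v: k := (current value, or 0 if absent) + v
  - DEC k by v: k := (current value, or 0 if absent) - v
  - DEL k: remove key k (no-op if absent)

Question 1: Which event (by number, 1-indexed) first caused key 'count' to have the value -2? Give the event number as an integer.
Looking for first event where count becomes -2:
  event 2: count = 3
  event 3: count = 3
  event 4: count = 3
  event 5: count 3 -> -2  <-- first match

Answer: 5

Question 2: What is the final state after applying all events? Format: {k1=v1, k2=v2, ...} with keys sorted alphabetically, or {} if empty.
Answer: {count=-2, total=-7}

Derivation:
  after event 1 (t=4: SET total = -8): {total=-8}
  after event 2 (t=5: INC count by 3): {count=3, total=-8}
  after event 3 (t=7: INC total by 12): {count=3, total=4}
  after event 4 (t=10: SET total = -5): {count=3, total=-5}
  after event 5 (t=14: SET count = -2): {count=-2, total=-5}
  after event 6 (t=17: DEC total by 2): {count=-2, total=-7}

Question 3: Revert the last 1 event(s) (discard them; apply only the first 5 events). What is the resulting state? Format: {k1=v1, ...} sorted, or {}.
Keep first 5 events (discard last 1):
  after event 1 (t=4: SET total = -8): {total=-8}
  after event 2 (t=5: INC count by 3): {count=3, total=-8}
  after event 3 (t=7: INC total by 12): {count=3, total=4}
  after event 4 (t=10: SET total = -5): {count=3, total=-5}
  after event 5 (t=14: SET count = -2): {count=-2, total=-5}

Answer: {count=-2, total=-5}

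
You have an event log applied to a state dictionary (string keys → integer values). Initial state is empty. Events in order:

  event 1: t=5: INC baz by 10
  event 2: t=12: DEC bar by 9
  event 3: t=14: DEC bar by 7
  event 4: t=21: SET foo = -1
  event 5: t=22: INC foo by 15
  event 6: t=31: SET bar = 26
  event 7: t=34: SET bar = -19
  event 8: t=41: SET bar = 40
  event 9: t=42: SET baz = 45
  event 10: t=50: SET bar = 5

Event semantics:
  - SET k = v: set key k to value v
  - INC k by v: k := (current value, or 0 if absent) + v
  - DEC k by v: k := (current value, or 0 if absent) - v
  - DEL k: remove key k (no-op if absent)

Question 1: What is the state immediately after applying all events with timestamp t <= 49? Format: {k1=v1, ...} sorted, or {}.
Answer: {bar=40, baz=45, foo=14}

Derivation:
Apply events with t <= 49 (9 events):
  after event 1 (t=5: INC baz by 10): {baz=10}
  after event 2 (t=12: DEC bar by 9): {bar=-9, baz=10}
  after event 3 (t=14: DEC bar by 7): {bar=-16, baz=10}
  after event 4 (t=21: SET foo = -1): {bar=-16, baz=10, foo=-1}
  after event 5 (t=22: INC foo by 15): {bar=-16, baz=10, foo=14}
  after event 6 (t=31: SET bar = 26): {bar=26, baz=10, foo=14}
  after event 7 (t=34: SET bar = -19): {bar=-19, baz=10, foo=14}
  after event 8 (t=41: SET bar = 40): {bar=40, baz=10, foo=14}
  after event 9 (t=42: SET baz = 45): {bar=40, baz=45, foo=14}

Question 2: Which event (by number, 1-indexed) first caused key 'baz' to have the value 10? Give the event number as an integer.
Answer: 1

Derivation:
Looking for first event where baz becomes 10:
  event 1: baz (absent) -> 10  <-- first match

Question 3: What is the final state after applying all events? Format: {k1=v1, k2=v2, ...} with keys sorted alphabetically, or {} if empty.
  after event 1 (t=5: INC baz by 10): {baz=10}
  after event 2 (t=12: DEC bar by 9): {bar=-9, baz=10}
  after event 3 (t=14: DEC bar by 7): {bar=-16, baz=10}
  after event 4 (t=21: SET foo = -1): {bar=-16, baz=10, foo=-1}
  after event 5 (t=22: INC foo by 15): {bar=-16, baz=10, foo=14}
  after event 6 (t=31: SET bar = 26): {bar=26, baz=10, foo=14}
  after event 7 (t=34: SET bar = -19): {bar=-19, baz=10, foo=14}
  after event 8 (t=41: SET bar = 40): {bar=40, baz=10, foo=14}
  after event 9 (t=42: SET baz = 45): {bar=40, baz=45, foo=14}
  after event 10 (t=50: SET bar = 5): {bar=5, baz=45, foo=14}

Answer: {bar=5, baz=45, foo=14}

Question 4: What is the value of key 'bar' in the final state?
Track key 'bar' through all 10 events:
  event 1 (t=5: INC baz by 10): bar unchanged
  event 2 (t=12: DEC bar by 9): bar (absent) -> -9
  event 3 (t=14: DEC bar by 7): bar -9 -> -16
  event 4 (t=21: SET foo = -1): bar unchanged
  event 5 (t=22: INC foo by 15): bar unchanged
  event 6 (t=31: SET bar = 26): bar -16 -> 26
  event 7 (t=34: SET bar = -19): bar 26 -> -19
  event 8 (t=41: SET bar = 40): bar -19 -> 40
  event 9 (t=42: SET baz = 45): bar unchanged
  event 10 (t=50: SET bar = 5): bar 40 -> 5
Final: bar = 5

Answer: 5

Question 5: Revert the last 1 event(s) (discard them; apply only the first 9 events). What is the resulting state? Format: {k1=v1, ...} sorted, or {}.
Keep first 9 events (discard last 1):
  after event 1 (t=5: INC baz by 10): {baz=10}
  after event 2 (t=12: DEC bar by 9): {bar=-9, baz=10}
  after event 3 (t=14: DEC bar by 7): {bar=-16, baz=10}
  after event 4 (t=21: SET foo = -1): {bar=-16, baz=10, foo=-1}
  after event 5 (t=22: INC foo by 15): {bar=-16, baz=10, foo=14}
  after event 6 (t=31: SET bar = 26): {bar=26, baz=10, foo=14}
  after event 7 (t=34: SET bar = -19): {bar=-19, baz=10, foo=14}
  after event 8 (t=41: SET bar = 40): {bar=40, baz=10, foo=14}
  after event 9 (t=42: SET baz = 45): {bar=40, baz=45, foo=14}

Answer: {bar=40, baz=45, foo=14}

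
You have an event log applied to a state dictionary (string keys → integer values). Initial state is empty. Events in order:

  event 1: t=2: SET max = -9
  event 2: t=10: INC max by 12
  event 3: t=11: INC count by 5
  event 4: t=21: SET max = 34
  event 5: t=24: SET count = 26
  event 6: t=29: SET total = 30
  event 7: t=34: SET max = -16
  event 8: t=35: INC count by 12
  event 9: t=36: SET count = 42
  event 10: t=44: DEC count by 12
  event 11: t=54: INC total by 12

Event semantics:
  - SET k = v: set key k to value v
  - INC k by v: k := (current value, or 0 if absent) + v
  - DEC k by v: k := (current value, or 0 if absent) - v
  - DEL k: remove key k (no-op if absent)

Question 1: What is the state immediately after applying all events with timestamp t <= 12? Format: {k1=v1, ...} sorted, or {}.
Apply events with t <= 12 (3 events):
  after event 1 (t=2: SET max = -9): {max=-9}
  after event 2 (t=10: INC max by 12): {max=3}
  after event 3 (t=11: INC count by 5): {count=5, max=3}

Answer: {count=5, max=3}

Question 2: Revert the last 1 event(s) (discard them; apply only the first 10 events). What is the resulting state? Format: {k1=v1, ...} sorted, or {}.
Keep first 10 events (discard last 1):
  after event 1 (t=2: SET max = -9): {max=-9}
  after event 2 (t=10: INC max by 12): {max=3}
  after event 3 (t=11: INC count by 5): {count=5, max=3}
  after event 4 (t=21: SET max = 34): {count=5, max=34}
  after event 5 (t=24: SET count = 26): {count=26, max=34}
  after event 6 (t=29: SET total = 30): {count=26, max=34, total=30}
  after event 7 (t=34: SET max = -16): {count=26, max=-16, total=30}
  after event 8 (t=35: INC count by 12): {count=38, max=-16, total=30}
  after event 9 (t=36: SET count = 42): {count=42, max=-16, total=30}
  after event 10 (t=44: DEC count by 12): {count=30, max=-16, total=30}

Answer: {count=30, max=-16, total=30}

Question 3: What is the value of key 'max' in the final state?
Track key 'max' through all 11 events:
  event 1 (t=2: SET max = -9): max (absent) -> -9
  event 2 (t=10: INC max by 12): max -9 -> 3
  event 3 (t=11: INC count by 5): max unchanged
  event 4 (t=21: SET max = 34): max 3 -> 34
  event 5 (t=24: SET count = 26): max unchanged
  event 6 (t=29: SET total = 30): max unchanged
  event 7 (t=34: SET max = -16): max 34 -> -16
  event 8 (t=35: INC count by 12): max unchanged
  event 9 (t=36: SET count = 42): max unchanged
  event 10 (t=44: DEC count by 12): max unchanged
  event 11 (t=54: INC total by 12): max unchanged
Final: max = -16

Answer: -16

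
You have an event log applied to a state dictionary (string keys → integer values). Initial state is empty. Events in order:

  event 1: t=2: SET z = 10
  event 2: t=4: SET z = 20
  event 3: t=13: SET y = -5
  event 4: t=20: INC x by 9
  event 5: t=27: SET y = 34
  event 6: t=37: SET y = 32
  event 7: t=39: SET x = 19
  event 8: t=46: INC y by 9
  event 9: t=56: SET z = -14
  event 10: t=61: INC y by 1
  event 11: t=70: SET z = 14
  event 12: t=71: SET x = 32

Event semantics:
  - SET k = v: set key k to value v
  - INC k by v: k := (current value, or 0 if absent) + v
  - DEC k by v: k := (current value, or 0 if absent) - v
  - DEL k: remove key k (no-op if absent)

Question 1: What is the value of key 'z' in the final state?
Answer: 14

Derivation:
Track key 'z' through all 12 events:
  event 1 (t=2: SET z = 10): z (absent) -> 10
  event 2 (t=4: SET z = 20): z 10 -> 20
  event 3 (t=13: SET y = -5): z unchanged
  event 4 (t=20: INC x by 9): z unchanged
  event 5 (t=27: SET y = 34): z unchanged
  event 6 (t=37: SET y = 32): z unchanged
  event 7 (t=39: SET x = 19): z unchanged
  event 8 (t=46: INC y by 9): z unchanged
  event 9 (t=56: SET z = -14): z 20 -> -14
  event 10 (t=61: INC y by 1): z unchanged
  event 11 (t=70: SET z = 14): z -14 -> 14
  event 12 (t=71: SET x = 32): z unchanged
Final: z = 14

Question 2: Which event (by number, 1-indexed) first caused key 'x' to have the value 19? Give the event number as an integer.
Looking for first event where x becomes 19:
  event 4: x = 9
  event 5: x = 9
  event 6: x = 9
  event 7: x 9 -> 19  <-- first match

Answer: 7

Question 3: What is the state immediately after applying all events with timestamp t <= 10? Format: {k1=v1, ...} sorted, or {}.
Answer: {z=20}

Derivation:
Apply events with t <= 10 (2 events):
  after event 1 (t=2: SET z = 10): {z=10}
  after event 2 (t=4: SET z = 20): {z=20}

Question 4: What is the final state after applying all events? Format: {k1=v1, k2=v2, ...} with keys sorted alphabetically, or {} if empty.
Answer: {x=32, y=42, z=14}

Derivation:
  after event 1 (t=2: SET z = 10): {z=10}
  after event 2 (t=4: SET z = 20): {z=20}
  after event 3 (t=13: SET y = -5): {y=-5, z=20}
  after event 4 (t=20: INC x by 9): {x=9, y=-5, z=20}
  after event 5 (t=27: SET y = 34): {x=9, y=34, z=20}
  after event 6 (t=37: SET y = 32): {x=9, y=32, z=20}
  after event 7 (t=39: SET x = 19): {x=19, y=32, z=20}
  after event 8 (t=46: INC y by 9): {x=19, y=41, z=20}
  after event 9 (t=56: SET z = -14): {x=19, y=41, z=-14}
  after event 10 (t=61: INC y by 1): {x=19, y=42, z=-14}
  after event 11 (t=70: SET z = 14): {x=19, y=42, z=14}
  after event 12 (t=71: SET x = 32): {x=32, y=42, z=14}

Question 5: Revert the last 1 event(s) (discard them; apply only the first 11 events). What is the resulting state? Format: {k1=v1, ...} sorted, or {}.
Answer: {x=19, y=42, z=14}

Derivation:
Keep first 11 events (discard last 1):
  after event 1 (t=2: SET z = 10): {z=10}
  after event 2 (t=4: SET z = 20): {z=20}
  after event 3 (t=13: SET y = -5): {y=-5, z=20}
  after event 4 (t=20: INC x by 9): {x=9, y=-5, z=20}
  after event 5 (t=27: SET y = 34): {x=9, y=34, z=20}
  after event 6 (t=37: SET y = 32): {x=9, y=32, z=20}
  after event 7 (t=39: SET x = 19): {x=19, y=32, z=20}
  after event 8 (t=46: INC y by 9): {x=19, y=41, z=20}
  after event 9 (t=56: SET z = -14): {x=19, y=41, z=-14}
  after event 10 (t=61: INC y by 1): {x=19, y=42, z=-14}
  after event 11 (t=70: SET z = 14): {x=19, y=42, z=14}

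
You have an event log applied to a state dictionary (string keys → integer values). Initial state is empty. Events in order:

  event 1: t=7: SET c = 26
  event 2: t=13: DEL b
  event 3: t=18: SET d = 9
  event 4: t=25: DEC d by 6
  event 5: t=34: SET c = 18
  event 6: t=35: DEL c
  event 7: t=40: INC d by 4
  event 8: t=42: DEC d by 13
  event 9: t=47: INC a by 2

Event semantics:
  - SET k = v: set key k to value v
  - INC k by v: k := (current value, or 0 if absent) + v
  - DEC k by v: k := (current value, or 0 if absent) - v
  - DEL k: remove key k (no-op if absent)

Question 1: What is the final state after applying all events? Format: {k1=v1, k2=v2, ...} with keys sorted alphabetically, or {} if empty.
Answer: {a=2, d=-6}

Derivation:
  after event 1 (t=7: SET c = 26): {c=26}
  after event 2 (t=13: DEL b): {c=26}
  after event 3 (t=18: SET d = 9): {c=26, d=9}
  after event 4 (t=25: DEC d by 6): {c=26, d=3}
  after event 5 (t=34: SET c = 18): {c=18, d=3}
  after event 6 (t=35: DEL c): {d=3}
  after event 7 (t=40: INC d by 4): {d=7}
  after event 8 (t=42: DEC d by 13): {d=-6}
  after event 9 (t=47: INC a by 2): {a=2, d=-6}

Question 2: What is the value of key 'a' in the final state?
Answer: 2

Derivation:
Track key 'a' through all 9 events:
  event 1 (t=7: SET c = 26): a unchanged
  event 2 (t=13: DEL b): a unchanged
  event 3 (t=18: SET d = 9): a unchanged
  event 4 (t=25: DEC d by 6): a unchanged
  event 5 (t=34: SET c = 18): a unchanged
  event 6 (t=35: DEL c): a unchanged
  event 7 (t=40: INC d by 4): a unchanged
  event 8 (t=42: DEC d by 13): a unchanged
  event 9 (t=47: INC a by 2): a (absent) -> 2
Final: a = 2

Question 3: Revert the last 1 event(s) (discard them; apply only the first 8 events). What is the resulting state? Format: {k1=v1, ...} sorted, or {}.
Keep first 8 events (discard last 1):
  after event 1 (t=7: SET c = 26): {c=26}
  after event 2 (t=13: DEL b): {c=26}
  after event 3 (t=18: SET d = 9): {c=26, d=9}
  after event 4 (t=25: DEC d by 6): {c=26, d=3}
  after event 5 (t=34: SET c = 18): {c=18, d=3}
  after event 6 (t=35: DEL c): {d=3}
  after event 7 (t=40: INC d by 4): {d=7}
  after event 8 (t=42: DEC d by 13): {d=-6}

Answer: {d=-6}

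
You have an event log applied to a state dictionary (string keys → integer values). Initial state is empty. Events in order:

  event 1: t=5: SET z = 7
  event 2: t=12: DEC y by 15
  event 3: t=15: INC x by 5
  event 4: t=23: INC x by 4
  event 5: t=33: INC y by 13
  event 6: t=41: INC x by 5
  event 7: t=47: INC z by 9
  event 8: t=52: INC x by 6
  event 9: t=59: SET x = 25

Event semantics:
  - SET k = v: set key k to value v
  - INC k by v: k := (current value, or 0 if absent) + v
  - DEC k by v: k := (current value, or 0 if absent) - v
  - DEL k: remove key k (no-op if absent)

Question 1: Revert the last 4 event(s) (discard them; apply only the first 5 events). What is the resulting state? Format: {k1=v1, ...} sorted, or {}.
Answer: {x=9, y=-2, z=7}

Derivation:
Keep first 5 events (discard last 4):
  after event 1 (t=5: SET z = 7): {z=7}
  after event 2 (t=12: DEC y by 15): {y=-15, z=7}
  after event 3 (t=15: INC x by 5): {x=5, y=-15, z=7}
  after event 4 (t=23: INC x by 4): {x=9, y=-15, z=7}
  after event 5 (t=33: INC y by 13): {x=9, y=-2, z=7}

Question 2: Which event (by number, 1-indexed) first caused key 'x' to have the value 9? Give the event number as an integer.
Looking for first event where x becomes 9:
  event 3: x = 5
  event 4: x 5 -> 9  <-- first match

Answer: 4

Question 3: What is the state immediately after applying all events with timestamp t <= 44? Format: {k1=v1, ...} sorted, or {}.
Apply events with t <= 44 (6 events):
  after event 1 (t=5: SET z = 7): {z=7}
  after event 2 (t=12: DEC y by 15): {y=-15, z=7}
  after event 3 (t=15: INC x by 5): {x=5, y=-15, z=7}
  after event 4 (t=23: INC x by 4): {x=9, y=-15, z=7}
  after event 5 (t=33: INC y by 13): {x=9, y=-2, z=7}
  after event 6 (t=41: INC x by 5): {x=14, y=-2, z=7}

Answer: {x=14, y=-2, z=7}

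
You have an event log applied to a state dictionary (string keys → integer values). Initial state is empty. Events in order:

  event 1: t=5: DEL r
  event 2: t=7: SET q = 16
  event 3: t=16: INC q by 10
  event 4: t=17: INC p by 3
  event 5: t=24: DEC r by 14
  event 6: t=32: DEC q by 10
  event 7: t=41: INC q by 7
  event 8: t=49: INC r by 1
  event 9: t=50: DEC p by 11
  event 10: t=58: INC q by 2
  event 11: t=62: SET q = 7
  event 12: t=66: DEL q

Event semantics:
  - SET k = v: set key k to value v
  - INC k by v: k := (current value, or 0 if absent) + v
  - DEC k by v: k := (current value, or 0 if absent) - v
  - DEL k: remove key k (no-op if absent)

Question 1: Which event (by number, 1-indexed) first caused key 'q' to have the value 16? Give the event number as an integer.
Looking for first event where q becomes 16:
  event 2: q (absent) -> 16  <-- first match

Answer: 2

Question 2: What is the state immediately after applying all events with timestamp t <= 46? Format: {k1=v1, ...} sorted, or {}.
Answer: {p=3, q=23, r=-14}

Derivation:
Apply events with t <= 46 (7 events):
  after event 1 (t=5: DEL r): {}
  after event 2 (t=7: SET q = 16): {q=16}
  after event 3 (t=16: INC q by 10): {q=26}
  after event 4 (t=17: INC p by 3): {p=3, q=26}
  after event 5 (t=24: DEC r by 14): {p=3, q=26, r=-14}
  after event 6 (t=32: DEC q by 10): {p=3, q=16, r=-14}
  after event 7 (t=41: INC q by 7): {p=3, q=23, r=-14}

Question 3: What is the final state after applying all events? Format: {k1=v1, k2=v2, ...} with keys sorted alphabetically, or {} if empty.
Answer: {p=-8, r=-13}

Derivation:
  after event 1 (t=5: DEL r): {}
  after event 2 (t=7: SET q = 16): {q=16}
  after event 3 (t=16: INC q by 10): {q=26}
  after event 4 (t=17: INC p by 3): {p=3, q=26}
  after event 5 (t=24: DEC r by 14): {p=3, q=26, r=-14}
  after event 6 (t=32: DEC q by 10): {p=3, q=16, r=-14}
  after event 7 (t=41: INC q by 7): {p=3, q=23, r=-14}
  after event 8 (t=49: INC r by 1): {p=3, q=23, r=-13}
  after event 9 (t=50: DEC p by 11): {p=-8, q=23, r=-13}
  after event 10 (t=58: INC q by 2): {p=-8, q=25, r=-13}
  after event 11 (t=62: SET q = 7): {p=-8, q=7, r=-13}
  after event 12 (t=66: DEL q): {p=-8, r=-13}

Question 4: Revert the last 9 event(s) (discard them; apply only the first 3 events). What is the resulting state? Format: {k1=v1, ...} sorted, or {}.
Answer: {q=26}

Derivation:
Keep first 3 events (discard last 9):
  after event 1 (t=5: DEL r): {}
  after event 2 (t=7: SET q = 16): {q=16}
  after event 3 (t=16: INC q by 10): {q=26}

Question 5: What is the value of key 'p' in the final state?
Track key 'p' through all 12 events:
  event 1 (t=5: DEL r): p unchanged
  event 2 (t=7: SET q = 16): p unchanged
  event 3 (t=16: INC q by 10): p unchanged
  event 4 (t=17: INC p by 3): p (absent) -> 3
  event 5 (t=24: DEC r by 14): p unchanged
  event 6 (t=32: DEC q by 10): p unchanged
  event 7 (t=41: INC q by 7): p unchanged
  event 8 (t=49: INC r by 1): p unchanged
  event 9 (t=50: DEC p by 11): p 3 -> -8
  event 10 (t=58: INC q by 2): p unchanged
  event 11 (t=62: SET q = 7): p unchanged
  event 12 (t=66: DEL q): p unchanged
Final: p = -8

Answer: -8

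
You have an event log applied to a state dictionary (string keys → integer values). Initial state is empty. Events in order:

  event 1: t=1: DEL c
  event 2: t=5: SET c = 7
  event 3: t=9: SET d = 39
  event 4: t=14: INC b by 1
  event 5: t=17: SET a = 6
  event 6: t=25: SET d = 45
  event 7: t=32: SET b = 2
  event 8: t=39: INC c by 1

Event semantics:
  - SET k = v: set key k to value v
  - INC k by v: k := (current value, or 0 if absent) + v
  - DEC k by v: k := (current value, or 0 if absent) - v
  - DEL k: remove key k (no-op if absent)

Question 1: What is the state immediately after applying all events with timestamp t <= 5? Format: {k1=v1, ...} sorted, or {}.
Answer: {c=7}

Derivation:
Apply events with t <= 5 (2 events):
  after event 1 (t=1: DEL c): {}
  after event 2 (t=5: SET c = 7): {c=7}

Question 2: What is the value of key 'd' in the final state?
Answer: 45

Derivation:
Track key 'd' through all 8 events:
  event 1 (t=1: DEL c): d unchanged
  event 2 (t=5: SET c = 7): d unchanged
  event 3 (t=9: SET d = 39): d (absent) -> 39
  event 4 (t=14: INC b by 1): d unchanged
  event 5 (t=17: SET a = 6): d unchanged
  event 6 (t=25: SET d = 45): d 39 -> 45
  event 7 (t=32: SET b = 2): d unchanged
  event 8 (t=39: INC c by 1): d unchanged
Final: d = 45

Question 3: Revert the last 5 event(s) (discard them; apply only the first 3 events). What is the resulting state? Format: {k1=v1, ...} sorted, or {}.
Keep first 3 events (discard last 5):
  after event 1 (t=1: DEL c): {}
  after event 2 (t=5: SET c = 7): {c=7}
  after event 3 (t=9: SET d = 39): {c=7, d=39}

Answer: {c=7, d=39}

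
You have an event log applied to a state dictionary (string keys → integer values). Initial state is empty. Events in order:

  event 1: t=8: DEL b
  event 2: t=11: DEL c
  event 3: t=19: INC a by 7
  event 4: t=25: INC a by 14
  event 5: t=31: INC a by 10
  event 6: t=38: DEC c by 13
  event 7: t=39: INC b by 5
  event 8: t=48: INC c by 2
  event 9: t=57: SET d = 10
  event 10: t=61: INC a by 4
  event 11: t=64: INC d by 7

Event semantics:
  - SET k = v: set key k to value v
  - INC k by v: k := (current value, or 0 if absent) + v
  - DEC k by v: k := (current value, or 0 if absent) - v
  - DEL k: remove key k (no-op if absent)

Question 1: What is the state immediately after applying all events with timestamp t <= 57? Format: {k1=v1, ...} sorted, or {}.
Answer: {a=31, b=5, c=-11, d=10}

Derivation:
Apply events with t <= 57 (9 events):
  after event 1 (t=8: DEL b): {}
  after event 2 (t=11: DEL c): {}
  after event 3 (t=19: INC a by 7): {a=7}
  after event 4 (t=25: INC a by 14): {a=21}
  after event 5 (t=31: INC a by 10): {a=31}
  after event 6 (t=38: DEC c by 13): {a=31, c=-13}
  after event 7 (t=39: INC b by 5): {a=31, b=5, c=-13}
  after event 8 (t=48: INC c by 2): {a=31, b=5, c=-11}
  after event 9 (t=57: SET d = 10): {a=31, b=5, c=-11, d=10}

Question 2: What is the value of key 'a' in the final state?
Track key 'a' through all 11 events:
  event 1 (t=8: DEL b): a unchanged
  event 2 (t=11: DEL c): a unchanged
  event 3 (t=19: INC a by 7): a (absent) -> 7
  event 4 (t=25: INC a by 14): a 7 -> 21
  event 5 (t=31: INC a by 10): a 21 -> 31
  event 6 (t=38: DEC c by 13): a unchanged
  event 7 (t=39: INC b by 5): a unchanged
  event 8 (t=48: INC c by 2): a unchanged
  event 9 (t=57: SET d = 10): a unchanged
  event 10 (t=61: INC a by 4): a 31 -> 35
  event 11 (t=64: INC d by 7): a unchanged
Final: a = 35

Answer: 35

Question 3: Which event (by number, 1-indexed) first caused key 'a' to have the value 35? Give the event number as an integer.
Looking for first event where a becomes 35:
  event 3: a = 7
  event 4: a = 21
  event 5: a = 31
  event 6: a = 31
  event 7: a = 31
  event 8: a = 31
  event 9: a = 31
  event 10: a 31 -> 35  <-- first match

Answer: 10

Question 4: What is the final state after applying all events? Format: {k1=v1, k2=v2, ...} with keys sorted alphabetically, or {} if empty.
Answer: {a=35, b=5, c=-11, d=17}

Derivation:
  after event 1 (t=8: DEL b): {}
  after event 2 (t=11: DEL c): {}
  after event 3 (t=19: INC a by 7): {a=7}
  after event 4 (t=25: INC a by 14): {a=21}
  after event 5 (t=31: INC a by 10): {a=31}
  after event 6 (t=38: DEC c by 13): {a=31, c=-13}
  after event 7 (t=39: INC b by 5): {a=31, b=5, c=-13}
  after event 8 (t=48: INC c by 2): {a=31, b=5, c=-11}
  after event 9 (t=57: SET d = 10): {a=31, b=5, c=-11, d=10}
  after event 10 (t=61: INC a by 4): {a=35, b=5, c=-11, d=10}
  after event 11 (t=64: INC d by 7): {a=35, b=5, c=-11, d=17}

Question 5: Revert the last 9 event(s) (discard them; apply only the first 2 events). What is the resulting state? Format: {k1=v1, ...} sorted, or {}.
Keep first 2 events (discard last 9):
  after event 1 (t=8: DEL b): {}
  after event 2 (t=11: DEL c): {}

Answer: {}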